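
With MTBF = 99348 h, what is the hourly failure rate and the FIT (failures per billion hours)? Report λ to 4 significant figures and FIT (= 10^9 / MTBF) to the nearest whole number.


Formula: λ = 1 / MTBF; FIT = λ × 1e9 = 1e9 / MTBF
λ = 1 / 99348 ≈ 1.007e-05 failures/hour
FIT = 1e9 / 99348 ≈ 10066 failures per 1e9 hours (nearest whole number)

λ = 1.007e-05 /h, FIT = 10066


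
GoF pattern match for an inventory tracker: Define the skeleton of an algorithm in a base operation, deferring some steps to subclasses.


This matches the Template Method pattern

Template Method


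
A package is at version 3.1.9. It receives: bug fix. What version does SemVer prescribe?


Current: 3.1.9
Change category: 'bug fix' → patch bump
SemVer rule: patch bump → increment PATCH (MAJOR and MINOR unchanged)
New: 3.1.10

3.1.10


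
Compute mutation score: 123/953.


Mutation score = killed / total * 100
Mutation score = 123 / 953 * 100
Mutation score = 12.91%

12.91%


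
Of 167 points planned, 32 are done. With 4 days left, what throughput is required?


Formula: Required rate = Remaining points / Days left
Remaining = 167 - 32 = 135 points
Required rate = 135 / 4 = 33.75 points/day

33.75 points/day


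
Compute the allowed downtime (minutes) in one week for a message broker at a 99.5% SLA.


Formula: allowed downtime = period * (100 - SLA) / 100
Period (week) = 10080 minutes
Unavailability fraction = (100 - 99.5) / 100
Allowed downtime = 10080 * (100 - 99.5) / 100
Allowed downtime = 50.4 minutes

50.4 minutes


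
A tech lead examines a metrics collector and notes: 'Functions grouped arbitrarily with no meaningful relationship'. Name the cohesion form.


Reasoning: Worst: random grouping
Type: Coincidental cohesion

Coincidental cohesion


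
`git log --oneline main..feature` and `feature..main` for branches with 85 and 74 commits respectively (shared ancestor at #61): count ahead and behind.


Common ancestor: commit #61
feature commits after divergence: 85 - 61 = 24
main commits after divergence: 74 - 61 = 13
feature is 24 commits ahead of main
main is 13 commits ahead of feature

feature ahead: 24, main ahead: 13


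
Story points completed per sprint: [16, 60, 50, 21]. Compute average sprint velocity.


Formula: Avg velocity = Total points / Number of sprints
Points: [16, 60, 50, 21]
Sum = 16 + 60 + 50 + 21 = 147
Avg velocity = 147 / 4 = 36.75 points/sprint

36.75 points/sprint


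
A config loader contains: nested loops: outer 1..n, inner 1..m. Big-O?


Reasoning: product of independent bounds
Complexity: O(n*m)

O(n*m)


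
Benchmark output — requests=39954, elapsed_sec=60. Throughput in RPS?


Formula: throughput = requests / seconds
throughput = 39954 / 60
throughput = 665.9 requests/second

665.9 requests/second


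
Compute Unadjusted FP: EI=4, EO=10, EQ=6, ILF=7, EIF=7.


UFP = EI*4 + EO*5 + EQ*4 + ILF*10 + EIF*7
UFP = 4*4 + 10*5 + 6*4 + 7*10 + 7*7
UFP = 16 + 50 + 24 + 70 + 49
UFP = 209

209


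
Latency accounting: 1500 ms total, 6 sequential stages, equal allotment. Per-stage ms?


Formula: per_stage = total_budget / stages
per_stage = 1500 / 6
per_stage = 250.0 ms

250.0 ms


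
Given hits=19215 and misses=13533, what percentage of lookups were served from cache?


Formula: hit rate = hits / (hits + misses) * 100
hit rate = 19215 / (19215 + 13533) * 100
hit rate = 19215 / 32748 * 100
hit rate = 58.68%

58.68%


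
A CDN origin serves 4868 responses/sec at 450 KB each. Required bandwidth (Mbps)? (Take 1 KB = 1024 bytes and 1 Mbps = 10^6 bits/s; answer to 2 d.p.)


Formula: Mbps = payload_bytes * RPS * 8 / 1e6
Payload per request = 450 KB = 450 * 1024 = 460800 bytes
Total bytes/sec = 460800 * 4868 = 2243174400
Total bits/sec = 2243174400 * 8 = 17945395200
Mbps = 17945395200 / 1e6 = 17945.4

17945.4 Mbps


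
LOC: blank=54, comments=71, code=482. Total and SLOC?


Total LOC = blank + comment + code
Total LOC = 54 + 71 + 482 = 607
SLOC (source only) = code = 482

Total LOC: 607, SLOC: 482


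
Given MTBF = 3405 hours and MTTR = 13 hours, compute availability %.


Availability = MTBF / (MTBF + MTTR)
Availability = 3405 / (3405 + 13)
Availability = 3405 / 3418
Availability = 99.6197%

99.6197%


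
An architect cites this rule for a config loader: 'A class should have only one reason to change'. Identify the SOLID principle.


This describes the Single Responsibility Principle (SRP)

Single Responsibility Principle (SRP)


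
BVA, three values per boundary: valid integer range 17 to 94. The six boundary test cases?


Range: [17, 94]
Boundaries: just below min, min, min+1, max-1, max, just above max
Values: [16, 17, 18, 93, 94, 95]

[16, 17, 18, 93, 94, 95]


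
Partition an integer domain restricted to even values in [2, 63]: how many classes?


Constraint: even integers in [2, 63]
Class 1: x < 2 — out-of-range invalid
Class 2: x in [2,63] but odd — wrong type invalid
Class 3: x in [2,63] and even — valid
Class 4: x > 63 — out-of-range invalid
Total equivalence classes: 4

4 equivalence classes


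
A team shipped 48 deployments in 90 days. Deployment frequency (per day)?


Formula: deployments per day = releases / days
= 48 / 90
= 0.533 deploys/day
(equivalently, 3.73 deploys/week)

0.533 deploys/day


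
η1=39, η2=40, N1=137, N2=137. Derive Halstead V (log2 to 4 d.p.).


Formula: V = N * log2(η), where N = N1 + N2 and η = η1 + η2
η = 39 + 40 = 79
N = 137 + 137 = 274
log2(79) ≈ 6.3038
V = 274 * 6.3038 = 1727.24

1727.24


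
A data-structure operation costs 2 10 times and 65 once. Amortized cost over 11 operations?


Formula: Amortized cost = Total cost / Operations
Total cost = (10 * 2) + (1 * 65)
Total cost = 20 + 65 = 85
Amortized = 85 / 11 = 7.7273

7.7273


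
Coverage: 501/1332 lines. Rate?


Coverage = covered / total * 100
Coverage = 501 / 1332 * 100
Coverage = 37.61%

37.61%


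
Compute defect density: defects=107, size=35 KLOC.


Defect density = defects / KLOC
Defect density = 107 / 35
Defect density = 3.057 defects/KLOC

3.057 defects/KLOC


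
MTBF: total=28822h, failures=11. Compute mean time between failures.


Formula: MTBF = Total operating time / Number of failures
MTBF = 28822 / 11
MTBF = 2620.18 hours

2620.18 hours


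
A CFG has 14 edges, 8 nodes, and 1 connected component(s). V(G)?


Formula: V(G) = E - N + 2P
V(G) = 14 - 8 + 2*1
V(G) = 6 + 2
V(G) = 8

8


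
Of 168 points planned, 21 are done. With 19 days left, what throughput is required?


Formula: Required rate = Remaining points / Days left
Remaining = 168 - 21 = 147 points
Required rate = 147 / 19 = 7.74 points/day

7.74 points/day


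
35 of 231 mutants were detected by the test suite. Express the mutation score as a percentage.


Mutation score = killed / total * 100
Mutation score = 35 / 231 * 100
Mutation score = 15.15%

15.15%


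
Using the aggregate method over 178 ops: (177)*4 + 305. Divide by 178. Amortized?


Formula: Amortized cost = Total cost / Operations
Total cost = (177 * 4) + (1 * 305)
Total cost = 708 + 305 = 1013
Amortized = 1013 / 178 = 5.691

5.691


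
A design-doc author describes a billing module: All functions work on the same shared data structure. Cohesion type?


Reasoning: Functions share data
Type: Communicational cohesion

Communicational cohesion


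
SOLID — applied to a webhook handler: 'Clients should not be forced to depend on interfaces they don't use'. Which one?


This describes the Interface Segregation Principle (ISP)

Interface Segregation Principle (ISP)


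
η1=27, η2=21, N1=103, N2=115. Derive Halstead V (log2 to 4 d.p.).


Formula: V = N * log2(η), where N = N1 + N2 and η = η1 + η2
η = 27 + 21 = 48
N = 103 + 115 = 218
log2(48) ≈ 5.5850
V = 218 * 5.5850 = 1217.53

1217.53


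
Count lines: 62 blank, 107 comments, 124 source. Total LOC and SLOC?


Total LOC = blank + comment + code
Total LOC = 62 + 107 + 124 = 293
SLOC (source only) = code = 124

Total LOC: 293, SLOC: 124


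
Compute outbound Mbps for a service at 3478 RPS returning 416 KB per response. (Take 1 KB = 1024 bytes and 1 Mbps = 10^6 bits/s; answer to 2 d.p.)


Formula: Mbps = payload_bytes * RPS * 8 / 1e6
Payload per request = 416 KB = 416 * 1024 = 425984 bytes
Total bytes/sec = 425984 * 3478 = 1481572352
Total bits/sec = 1481572352 * 8 = 11852578816
Mbps = 11852578816 / 1e6 = 11852.58

11852.58 Mbps


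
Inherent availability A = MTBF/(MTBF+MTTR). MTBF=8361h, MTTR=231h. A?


Availability = MTBF / (MTBF + MTTR)
Availability = 8361 / (8361 + 231)
Availability = 8361 / 8592
Availability = 97.3115%

97.3115%


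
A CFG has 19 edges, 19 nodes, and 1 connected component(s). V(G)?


Formula: V(G) = E - N + 2P
V(G) = 19 - 19 + 2*1
V(G) = 0 + 2
V(G) = 2

2


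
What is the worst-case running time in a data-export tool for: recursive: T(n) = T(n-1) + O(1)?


Reasoning: linear recursion with constant work per frame
Complexity: O(n)

O(n)


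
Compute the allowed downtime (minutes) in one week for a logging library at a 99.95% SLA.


Formula: allowed downtime = period * (100 - SLA) / 100
Period (week) = 10080 minutes
Unavailability fraction = (100 - 99.95) / 100
Allowed downtime = 10080 * (100 - 99.95) / 100
Allowed downtime = 5.04 minutes

5.04 minutes


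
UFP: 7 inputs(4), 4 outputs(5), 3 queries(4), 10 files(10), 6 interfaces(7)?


UFP = EI*4 + EO*5 + EQ*4 + ILF*10 + EIF*7
UFP = 7*4 + 4*5 + 3*4 + 10*10 + 6*7
UFP = 28 + 20 + 12 + 100 + 42
UFP = 202

202


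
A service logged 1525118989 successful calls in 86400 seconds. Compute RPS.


Formula: throughput = requests / seconds
throughput = 1525118989 / 86400
throughput = 17651.84 requests/second

17651.84 requests/second


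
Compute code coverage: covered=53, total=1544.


Coverage = covered / total * 100
Coverage = 53 / 1544 * 100
Coverage = 3.43%

3.43%


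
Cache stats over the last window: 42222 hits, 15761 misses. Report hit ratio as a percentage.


Formula: hit rate = hits / (hits + misses) * 100
hit rate = 42222 / (42222 + 15761) * 100
hit rate = 42222 / 57983 * 100
hit rate = 72.82%

72.82%


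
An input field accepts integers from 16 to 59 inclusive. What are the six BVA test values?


Range: [16, 59]
Boundaries: just below min, min, min+1, max-1, max, just above max
Values: [15, 16, 17, 58, 59, 60]

[15, 16, 17, 58, 59, 60]


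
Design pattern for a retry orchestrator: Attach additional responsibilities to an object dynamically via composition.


This matches the Decorator pattern

Decorator


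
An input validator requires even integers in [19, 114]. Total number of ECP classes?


Constraint: even integers in [19, 114]
Class 1: x < 19 — out-of-range invalid
Class 2: x in [19,114] but odd — wrong type invalid
Class 3: x in [19,114] and even — valid
Class 4: x > 114 — out-of-range invalid
Total equivalence classes: 4

4 equivalence classes


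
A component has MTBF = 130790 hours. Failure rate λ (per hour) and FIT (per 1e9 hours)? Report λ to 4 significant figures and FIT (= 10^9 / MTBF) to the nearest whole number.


Formula: λ = 1 / MTBF; FIT = λ × 1e9 = 1e9 / MTBF
λ = 1 / 130790 ≈ 7.646e-06 failures/hour
FIT = 1e9 / 130790 ≈ 7646 failures per 1e9 hours (nearest whole number)

λ = 7.646e-06 /h, FIT = 7646


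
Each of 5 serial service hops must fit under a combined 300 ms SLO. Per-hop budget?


Formula: per_stage = total_budget / stages
per_stage = 300 / 5
per_stage = 60.0 ms

60.0 ms


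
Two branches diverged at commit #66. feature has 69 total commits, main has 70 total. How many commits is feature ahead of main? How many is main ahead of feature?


Common ancestor: commit #66
feature commits after divergence: 69 - 66 = 3
main commits after divergence: 70 - 66 = 4
feature is 3 commits ahead of main
main is 4 commits ahead of feature

feature ahead: 3, main ahead: 4


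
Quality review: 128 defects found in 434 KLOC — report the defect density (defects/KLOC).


Defect density = defects / KLOC
Defect density = 128 / 434
Defect density = 0.295 defects/KLOC

0.295 defects/KLOC


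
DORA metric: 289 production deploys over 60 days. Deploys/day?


Formula: deployments per day = releases / days
= 289 / 60
= 4.817 deploys/day
(equivalently, 33.72 deploys/week)

4.817 deploys/day


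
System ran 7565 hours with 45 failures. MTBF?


Formula: MTBF = Total operating time / Number of failures
MTBF = 7565 / 45
MTBF = 168.11 hours

168.11 hours


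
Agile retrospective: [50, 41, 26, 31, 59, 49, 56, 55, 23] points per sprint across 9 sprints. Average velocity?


Formula: Avg velocity = Total points / Number of sprints
Points: [50, 41, 26, 31, 59, 49, 56, 55, 23]
Sum = 50 + 41 + 26 + 31 + 59 + 49 + 56 + 55 + 23 = 390
Avg velocity = 390 / 9 = 43.33 points/sprint

43.33 points/sprint


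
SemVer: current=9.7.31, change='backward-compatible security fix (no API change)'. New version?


Current: 9.7.31
Change category: 'backward-compatible security fix (no API change)' → patch bump
SemVer rule: patch bump → increment PATCH (MAJOR and MINOR unchanged)
New: 9.7.32

9.7.32


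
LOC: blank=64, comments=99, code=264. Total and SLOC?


Total LOC = blank + comment + code
Total LOC = 64 + 99 + 264 = 427
SLOC (source only) = code = 264

Total LOC: 427, SLOC: 264


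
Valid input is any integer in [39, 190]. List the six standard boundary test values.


Range: [39, 190]
Boundaries: just below min, min, min+1, max-1, max, just above max
Values: [38, 39, 40, 189, 190, 191]

[38, 39, 40, 189, 190, 191]


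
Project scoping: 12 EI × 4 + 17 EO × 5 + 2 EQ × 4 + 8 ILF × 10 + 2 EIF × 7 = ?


UFP = EI*4 + EO*5 + EQ*4 + ILF*10 + EIF*7
UFP = 12*4 + 17*5 + 2*4 + 8*10 + 2*7
UFP = 48 + 85 + 8 + 80 + 14
UFP = 235

235


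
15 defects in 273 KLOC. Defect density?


Defect density = defects / KLOC
Defect density = 15 / 273
Defect density = 0.055 defects/KLOC

0.055 defects/KLOC


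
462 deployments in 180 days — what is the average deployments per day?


Formula: deployments per day = releases / days
= 462 / 180
= 2.567 deploys/day
(equivalently, 17.97 deploys/week)

2.567 deploys/day


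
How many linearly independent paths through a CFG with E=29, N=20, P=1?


Formula: V(G) = E - N + 2P
V(G) = 29 - 20 + 2*1
V(G) = 9 + 2
V(G) = 11

11


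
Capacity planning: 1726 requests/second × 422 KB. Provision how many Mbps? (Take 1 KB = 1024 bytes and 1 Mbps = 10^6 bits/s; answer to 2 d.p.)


Formula: Mbps = payload_bytes * RPS * 8 / 1e6
Payload per request = 422 KB = 422 * 1024 = 432128 bytes
Total bytes/sec = 432128 * 1726 = 745852928
Total bits/sec = 745852928 * 8 = 5966823424
Mbps = 5966823424 / 1e6 = 5966.82

5966.82 Mbps


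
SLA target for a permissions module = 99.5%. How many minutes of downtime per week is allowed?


Formula: allowed downtime = period * (100 - SLA) / 100
Period (week) = 10080 minutes
Unavailability fraction = (100 - 99.5) / 100
Allowed downtime = 10080 * (100 - 99.5) / 100
Allowed downtime = 50.4 minutes

50.4 minutes


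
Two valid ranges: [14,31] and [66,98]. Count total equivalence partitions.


Valid ranges: [14,31] and [66,98]
Class 1: x < 14 — invalid
Class 2: 14 ≤ x ≤ 31 — valid
Class 3: 31 < x < 66 — invalid (gap between ranges)
Class 4: 66 ≤ x ≤ 98 — valid
Class 5: x > 98 — invalid
Total equivalence classes: 5

5 equivalence classes


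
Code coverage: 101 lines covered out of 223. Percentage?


Coverage = covered / total * 100
Coverage = 101 / 223 * 100
Coverage = 45.29%

45.29%


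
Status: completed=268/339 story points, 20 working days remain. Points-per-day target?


Formula: Required rate = Remaining points / Days left
Remaining = 339 - 268 = 71 points
Required rate = 71 / 20 = 3.55 points/day

3.55 points/day


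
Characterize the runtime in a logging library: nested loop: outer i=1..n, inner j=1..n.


Reasoning: n iterations times n iterations
Complexity: O(n^2)

O(n^2)


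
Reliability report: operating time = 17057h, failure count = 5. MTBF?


Formula: MTBF = Total operating time / Number of failures
MTBF = 17057 / 5
MTBF = 3411.4 hours

3411.4 hours


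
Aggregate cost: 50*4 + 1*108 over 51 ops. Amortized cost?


Formula: Amortized cost = Total cost / Operations
Total cost = (50 * 4) + (1 * 108)
Total cost = 200 + 108 = 308
Amortized = 308 / 51 = 6.0392

6.0392


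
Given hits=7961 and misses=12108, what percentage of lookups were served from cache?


Formula: hit rate = hits / (hits + misses) * 100
hit rate = 7961 / (7961 + 12108) * 100
hit rate = 7961 / 20069 * 100
hit rate = 39.67%

39.67%


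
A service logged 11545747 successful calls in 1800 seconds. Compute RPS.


Formula: throughput = requests / seconds
throughput = 11545747 / 1800
throughput = 6414.3 requests/second

6414.3 requests/second


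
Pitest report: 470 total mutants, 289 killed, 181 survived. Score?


Mutation score = killed / total * 100
Mutation score = 289 / 470 * 100
Mutation score = 61.49%

61.49%


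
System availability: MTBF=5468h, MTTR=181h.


Availability = MTBF / (MTBF + MTTR)
Availability = 5468 / (5468 + 181)
Availability = 5468 / 5649
Availability = 96.7959%

96.7959%


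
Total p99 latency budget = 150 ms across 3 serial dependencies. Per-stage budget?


Formula: per_stage = total_budget / stages
per_stage = 150 / 3
per_stage = 50.0 ms

50.0 ms


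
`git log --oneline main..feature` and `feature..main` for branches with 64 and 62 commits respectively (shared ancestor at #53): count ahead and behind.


Common ancestor: commit #53
feature commits after divergence: 64 - 53 = 11
main commits after divergence: 62 - 53 = 9
feature is 11 commits ahead of main
main is 9 commits ahead of feature

feature ahead: 11, main ahead: 9


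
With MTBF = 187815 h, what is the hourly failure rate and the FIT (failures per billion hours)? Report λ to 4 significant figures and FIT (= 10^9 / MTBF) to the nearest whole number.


Formula: λ = 1 / MTBF; FIT = λ × 1e9 = 1e9 / MTBF
λ = 1 / 187815 ≈ 5.324e-06 failures/hour
FIT = 1e9 / 187815 ≈ 5324 failures per 1e9 hours (nearest whole number)

λ = 5.324e-06 /h, FIT = 5324


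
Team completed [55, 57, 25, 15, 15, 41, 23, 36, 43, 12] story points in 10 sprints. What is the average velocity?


Formula: Avg velocity = Total points / Number of sprints
Points: [55, 57, 25, 15, 15, 41, 23, 36, 43, 12]
Sum = 55 + 57 + 25 + 15 + 15 + 41 + 23 + 36 + 43 + 12 = 322
Avg velocity = 322 / 10 = 32.2 points/sprint

32.2 points/sprint


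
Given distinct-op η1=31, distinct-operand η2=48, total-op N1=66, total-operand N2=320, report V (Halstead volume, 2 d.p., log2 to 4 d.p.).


Formula: V = N * log2(η), where N = N1 + N2 and η = η1 + η2
η = 31 + 48 = 79
N = 66 + 320 = 386
log2(79) ≈ 6.3038
V = 386 * 6.3038 = 2433.27

2433.27


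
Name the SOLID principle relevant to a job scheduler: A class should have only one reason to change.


This describes the Single Responsibility Principle (SRP)

Single Responsibility Principle (SRP)


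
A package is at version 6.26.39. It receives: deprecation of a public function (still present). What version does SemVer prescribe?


Current: 6.26.39
Change category: 'deprecation of a public function (still present)' → minor bump
SemVer rule: minor bump → increment MINOR, reset PATCH to 0 (MAJOR unchanged)
New: 6.27.0

6.27.0


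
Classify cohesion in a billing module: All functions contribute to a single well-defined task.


Reasoning: Best: single purpose
Type: Functional cohesion

Functional cohesion


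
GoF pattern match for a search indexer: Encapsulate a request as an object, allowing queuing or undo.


This matches the Command pattern

Command


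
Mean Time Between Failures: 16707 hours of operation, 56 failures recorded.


Formula: MTBF = Total operating time / Number of failures
MTBF = 16707 / 56
MTBF = 298.34 hours

298.34 hours


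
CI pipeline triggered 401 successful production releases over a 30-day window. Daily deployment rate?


Formula: deployments per day = releases / days
= 401 / 30
= 13.367 deploys/day
(equivalently, 93.57 deploys/week)

13.367 deploys/day


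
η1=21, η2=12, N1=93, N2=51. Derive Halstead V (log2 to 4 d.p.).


Formula: V = N * log2(η), where N = N1 + N2 and η = η1 + η2
η = 21 + 12 = 33
N = 93 + 51 = 144
log2(33) ≈ 5.0444
V = 144 * 5.0444 = 726.39

726.39


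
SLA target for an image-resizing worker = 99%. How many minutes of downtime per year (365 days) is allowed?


Formula: allowed downtime = period * (100 - SLA) / 100
Period (year (365 days)) = 525600 minutes
Unavailability fraction = (100 - 99.0) / 100
Allowed downtime = 525600 * (100 - 99.0) / 100
Allowed downtime = 5256.0 minutes

5256.0 minutes


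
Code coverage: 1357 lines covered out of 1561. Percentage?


Coverage = covered / total * 100
Coverage = 1357 / 1561 * 100
Coverage = 86.93%

86.93%


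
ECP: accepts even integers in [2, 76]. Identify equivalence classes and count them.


Constraint: even integers in [2, 76]
Class 1: x < 2 — out-of-range invalid
Class 2: x in [2,76] but odd — wrong type invalid
Class 3: x in [2,76] and even — valid
Class 4: x > 76 — out-of-range invalid
Total equivalence classes: 4

4 equivalence classes


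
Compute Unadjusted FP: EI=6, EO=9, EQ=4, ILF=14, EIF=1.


UFP = EI*4 + EO*5 + EQ*4 + ILF*10 + EIF*7
UFP = 6*4 + 9*5 + 4*4 + 14*10 + 1*7
UFP = 24 + 45 + 16 + 140 + 7
UFP = 232

232


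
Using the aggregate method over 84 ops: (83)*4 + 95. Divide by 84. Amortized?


Formula: Amortized cost = Total cost / Operations
Total cost = (83 * 4) + (1 * 95)
Total cost = 332 + 95 = 427
Amortized = 427 / 84 = 5.0833

5.0833


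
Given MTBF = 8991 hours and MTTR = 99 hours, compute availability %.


Availability = MTBF / (MTBF + MTTR)
Availability = 8991 / (8991 + 99)
Availability = 8991 / 9090
Availability = 98.9109%

98.9109%


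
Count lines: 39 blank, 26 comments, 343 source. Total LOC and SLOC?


Total LOC = blank + comment + code
Total LOC = 39 + 26 + 343 = 408
SLOC (source only) = code = 343

Total LOC: 408, SLOC: 343


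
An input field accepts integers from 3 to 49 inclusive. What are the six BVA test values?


Range: [3, 49]
Boundaries: just below min, min, min+1, max-1, max, just above max
Values: [2, 3, 4, 48, 49, 50]

[2, 3, 4, 48, 49, 50]


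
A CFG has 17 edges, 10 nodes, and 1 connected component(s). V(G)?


Formula: V(G) = E - N + 2P
V(G) = 17 - 10 + 2*1
V(G) = 7 + 2
V(G) = 9

9


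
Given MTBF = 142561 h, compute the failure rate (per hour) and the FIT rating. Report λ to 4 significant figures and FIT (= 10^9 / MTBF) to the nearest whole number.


Formula: λ = 1 / MTBF; FIT = λ × 1e9 = 1e9 / MTBF
λ = 1 / 142561 ≈ 7.015e-06 failures/hour
FIT = 1e9 / 142561 ≈ 7015 failures per 1e9 hours (nearest whole number)

λ = 7.015e-06 /h, FIT = 7015


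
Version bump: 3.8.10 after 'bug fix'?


Current: 3.8.10
Change category: 'bug fix' → patch bump
SemVer rule: patch bump → increment PATCH (MAJOR and MINOR unchanged)
New: 3.8.11

3.8.11


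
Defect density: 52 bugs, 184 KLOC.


Defect density = defects / KLOC
Defect density = 52 / 184
Defect density = 0.283 defects/KLOC

0.283 defects/KLOC


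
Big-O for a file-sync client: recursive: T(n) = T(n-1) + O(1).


Reasoning: linear recursion with constant work per frame
Complexity: O(n)

O(n)


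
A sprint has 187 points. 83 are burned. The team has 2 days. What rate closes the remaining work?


Formula: Required rate = Remaining points / Days left
Remaining = 187 - 83 = 104 points
Required rate = 104 / 2 = 52.0 points/day

52.0 points/day


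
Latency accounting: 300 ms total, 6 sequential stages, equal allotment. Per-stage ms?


Formula: per_stage = total_budget / stages
per_stage = 300 / 6
per_stage = 50.0 ms

50.0 ms


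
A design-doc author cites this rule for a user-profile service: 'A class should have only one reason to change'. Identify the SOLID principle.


This describes the Single Responsibility Principle (SRP)

Single Responsibility Principle (SRP)


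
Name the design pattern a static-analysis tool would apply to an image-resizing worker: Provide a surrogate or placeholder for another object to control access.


This matches the Proxy pattern

Proxy


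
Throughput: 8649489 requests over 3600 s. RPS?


Formula: throughput = requests / seconds
throughput = 8649489 / 3600
throughput = 2402.64 requests/second

2402.64 requests/second


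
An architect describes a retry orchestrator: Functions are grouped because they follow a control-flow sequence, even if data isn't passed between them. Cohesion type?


Reasoning: Grouped by order of execution within a routine, not by data flow
Type: Procedural cohesion

Procedural cohesion


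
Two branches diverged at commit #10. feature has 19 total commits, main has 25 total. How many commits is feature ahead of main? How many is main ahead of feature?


Common ancestor: commit #10
feature commits after divergence: 19 - 10 = 9
main commits after divergence: 25 - 10 = 15
feature is 9 commits ahead of main
main is 15 commits ahead of feature

feature ahead: 9, main ahead: 15


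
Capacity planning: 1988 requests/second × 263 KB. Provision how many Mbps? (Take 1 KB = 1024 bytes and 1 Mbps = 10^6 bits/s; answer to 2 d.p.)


Formula: Mbps = payload_bytes * RPS * 8 / 1e6
Payload per request = 263 KB = 263 * 1024 = 269312 bytes
Total bytes/sec = 269312 * 1988 = 535392256
Total bits/sec = 535392256 * 8 = 4283138048
Mbps = 4283138048 / 1e6 = 4283.14

4283.14 Mbps


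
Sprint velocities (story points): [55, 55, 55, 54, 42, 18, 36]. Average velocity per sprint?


Formula: Avg velocity = Total points / Number of sprints
Points: [55, 55, 55, 54, 42, 18, 36]
Sum = 55 + 55 + 55 + 54 + 42 + 18 + 36 = 315
Avg velocity = 315 / 7 = 45.0 points/sprint

45.0 points/sprint


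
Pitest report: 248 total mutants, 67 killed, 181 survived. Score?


Mutation score = killed / total * 100
Mutation score = 67 / 248 * 100
Mutation score = 27.02%

27.02%


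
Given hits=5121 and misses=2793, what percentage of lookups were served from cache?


Formula: hit rate = hits / (hits + misses) * 100
hit rate = 5121 / (5121 + 2793) * 100
hit rate = 5121 / 7914 * 100
hit rate = 64.71%

64.71%


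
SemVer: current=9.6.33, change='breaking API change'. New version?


Current: 9.6.33
Change category: 'breaking API change' → major bump
SemVer rule: major bump → increment MAJOR, reset MINOR and PATCH to 0
New: 10.0.0

10.0.0


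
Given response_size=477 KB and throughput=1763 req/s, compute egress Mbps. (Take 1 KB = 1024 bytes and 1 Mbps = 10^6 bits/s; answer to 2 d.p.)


Formula: Mbps = payload_bytes * RPS * 8 / 1e6
Payload per request = 477 KB = 477 * 1024 = 488448 bytes
Total bytes/sec = 488448 * 1763 = 861133824
Total bits/sec = 861133824 * 8 = 6889070592
Mbps = 6889070592 / 1e6 = 6889.07

6889.07 Mbps


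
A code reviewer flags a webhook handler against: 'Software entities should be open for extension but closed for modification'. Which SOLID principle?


This describes the Open/Closed Principle (OCP)

Open/Closed Principle (OCP)


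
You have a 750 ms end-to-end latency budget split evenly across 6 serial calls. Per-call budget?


Formula: per_stage = total_budget / stages
per_stage = 750 / 6
per_stage = 125.0 ms

125.0 ms


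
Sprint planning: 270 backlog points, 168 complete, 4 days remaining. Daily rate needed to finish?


Formula: Required rate = Remaining points / Days left
Remaining = 270 - 168 = 102 points
Required rate = 102 / 4 = 25.5 points/day

25.5 points/day


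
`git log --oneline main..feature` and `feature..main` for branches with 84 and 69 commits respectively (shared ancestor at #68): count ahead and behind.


Common ancestor: commit #68
feature commits after divergence: 84 - 68 = 16
main commits after divergence: 69 - 68 = 1
feature is 16 commits ahead of main
main is 1 commits ahead of feature

feature ahead: 16, main ahead: 1


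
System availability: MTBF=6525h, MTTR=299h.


Availability = MTBF / (MTBF + MTTR)
Availability = 6525 / (6525 + 299)
Availability = 6525 / 6824
Availability = 95.6184%

95.6184%


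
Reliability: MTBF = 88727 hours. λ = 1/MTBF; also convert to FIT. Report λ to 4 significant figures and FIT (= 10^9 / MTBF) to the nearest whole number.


Formula: λ = 1 / MTBF; FIT = λ × 1e9 = 1e9 / MTBF
λ = 1 / 88727 ≈ 1.127e-05 failures/hour
FIT = 1e9 / 88727 ≈ 11271 failures per 1e9 hours (nearest whole number)

λ = 1.127e-05 /h, FIT = 11271


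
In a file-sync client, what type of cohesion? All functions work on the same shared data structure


Reasoning: Functions share data
Type: Communicational cohesion

Communicational cohesion


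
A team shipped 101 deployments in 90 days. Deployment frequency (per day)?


Formula: deployments per day = releases / days
= 101 / 90
= 1.122 deploys/day
(equivalently, 7.86 deploys/week)

1.122 deploys/day


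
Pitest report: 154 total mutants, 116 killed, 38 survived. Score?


Mutation score = killed / total * 100
Mutation score = 116 / 154 * 100
Mutation score = 75.32%

75.32%


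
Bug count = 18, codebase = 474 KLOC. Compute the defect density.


Defect density = defects / KLOC
Defect density = 18 / 474
Defect density = 0.038 defects/KLOC

0.038 defects/KLOC


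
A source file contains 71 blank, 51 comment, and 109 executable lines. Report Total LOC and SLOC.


Total LOC = blank + comment + code
Total LOC = 71 + 51 + 109 = 231
SLOC (source only) = code = 109

Total LOC: 231, SLOC: 109


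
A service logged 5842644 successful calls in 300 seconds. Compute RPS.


Formula: throughput = requests / seconds
throughput = 5842644 / 300
throughput = 19475.48 requests/second

19475.48 requests/second


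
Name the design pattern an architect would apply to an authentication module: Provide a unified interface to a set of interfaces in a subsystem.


This matches the Facade pattern

Facade


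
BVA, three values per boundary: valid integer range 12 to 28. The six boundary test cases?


Range: [12, 28]
Boundaries: just below min, min, min+1, max-1, max, just above max
Values: [11, 12, 13, 27, 28, 29]

[11, 12, 13, 27, 28, 29]


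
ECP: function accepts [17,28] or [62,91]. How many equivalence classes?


Valid ranges: [17,28] and [62,91]
Class 1: x < 17 — invalid
Class 2: 17 ≤ x ≤ 28 — valid
Class 3: 28 < x < 62 — invalid (gap between ranges)
Class 4: 62 ≤ x ≤ 91 — valid
Class 5: x > 91 — invalid
Total equivalence classes: 5

5 equivalence classes


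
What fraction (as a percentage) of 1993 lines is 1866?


Coverage = covered / total * 100
Coverage = 1866 / 1993 * 100
Coverage = 93.63%

93.63%


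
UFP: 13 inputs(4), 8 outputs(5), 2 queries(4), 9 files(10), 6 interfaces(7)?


UFP = EI*4 + EO*5 + EQ*4 + ILF*10 + EIF*7
UFP = 13*4 + 8*5 + 2*4 + 9*10 + 6*7
UFP = 52 + 40 + 8 + 90 + 42
UFP = 232

232


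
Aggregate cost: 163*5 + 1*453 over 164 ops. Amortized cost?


Formula: Amortized cost = Total cost / Operations
Total cost = (163 * 5) + (1 * 453)
Total cost = 815 + 453 = 1268
Amortized = 1268 / 164 = 7.7317

7.7317


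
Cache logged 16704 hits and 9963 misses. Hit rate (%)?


Formula: hit rate = hits / (hits + misses) * 100
hit rate = 16704 / (16704 + 9963) * 100
hit rate = 16704 / 26667 * 100
hit rate = 62.64%

62.64%


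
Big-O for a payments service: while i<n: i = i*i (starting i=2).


Reasoning: squaring drives double-exponential growth; iterations ~ log log n
Complexity: O(log log n)

O(log log n)


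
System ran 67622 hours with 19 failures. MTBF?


Formula: MTBF = Total operating time / Number of failures
MTBF = 67622 / 19
MTBF = 3559.05 hours

3559.05 hours


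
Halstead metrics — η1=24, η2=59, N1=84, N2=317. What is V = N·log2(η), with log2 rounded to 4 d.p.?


Formula: V = N * log2(η), where N = N1 + N2 and η = η1 + η2
η = 24 + 59 = 83
N = 84 + 317 = 401
log2(83) ≈ 6.3750
V = 401 * 6.3750 = 2556.38

2556.38


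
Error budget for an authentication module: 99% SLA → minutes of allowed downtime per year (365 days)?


Formula: allowed downtime = period * (100 - SLA) / 100
Period (year (365 days)) = 525600 minutes
Unavailability fraction = (100 - 99.0) / 100
Allowed downtime = 525600 * (100 - 99.0) / 100
Allowed downtime = 5256.0 minutes

5256.0 minutes


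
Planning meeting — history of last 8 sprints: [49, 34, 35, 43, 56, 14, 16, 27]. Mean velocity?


Formula: Avg velocity = Total points / Number of sprints
Points: [49, 34, 35, 43, 56, 14, 16, 27]
Sum = 49 + 34 + 35 + 43 + 56 + 14 + 16 + 27 = 274
Avg velocity = 274 / 8 = 34.25 points/sprint

34.25 points/sprint


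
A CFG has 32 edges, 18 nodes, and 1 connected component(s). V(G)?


Formula: V(G) = E - N + 2P
V(G) = 32 - 18 + 2*1
V(G) = 14 + 2
V(G) = 16

16


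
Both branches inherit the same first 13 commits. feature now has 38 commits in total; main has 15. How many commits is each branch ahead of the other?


Common ancestor: commit #13
feature commits after divergence: 38 - 13 = 25
main commits after divergence: 15 - 13 = 2
feature is 25 commits ahead of main
main is 2 commits ahead of feature

feature ahead: 25, main ahead: 2


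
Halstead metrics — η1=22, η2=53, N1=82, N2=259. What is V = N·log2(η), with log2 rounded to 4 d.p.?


Formula: V = N * log2(η), where N = N1 + N2 and η = η1 + η2
η = 22 + 53 = 75
N = 82 + 259 = 341
log2(75) ≈ 6.2288
V = 341 * 6.2288 = 2124.02

2124.02


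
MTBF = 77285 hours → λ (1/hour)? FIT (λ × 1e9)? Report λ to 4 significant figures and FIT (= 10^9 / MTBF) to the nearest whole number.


Formula: λ = 1 / MTBF; FIT = λ × 1e9 = 1e9 / MTBF
λ = 1 / 77285 ≈ 1.294e-05 failures/hour
FIT = 1e9 / 77285 ≈ 12939 failures per 1e9 hours (nearest whole number)

λ = 1.294e-05 /h, FIT = 12939


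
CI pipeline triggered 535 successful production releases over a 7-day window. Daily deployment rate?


Formula: deployments per day = releases / days
= 535 / 7
= 76.429 deploys/day
(equivalently, 535.0 deploys/week)

76.429 deploys/day


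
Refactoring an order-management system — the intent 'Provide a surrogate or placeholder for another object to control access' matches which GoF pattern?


This matches the Proxy pattern

Proxy


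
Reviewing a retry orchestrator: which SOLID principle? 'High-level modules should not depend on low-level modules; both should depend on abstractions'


This describes the Dependency Inversion Principle (DIP)

Dependency Inversion Principle (DIP)


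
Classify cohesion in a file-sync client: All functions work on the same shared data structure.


Reasoning: Functions share data
Type: Communicational cohesion

Communicational cohesion


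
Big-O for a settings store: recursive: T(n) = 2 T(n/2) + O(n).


Reasoning: master theorem case 2 (merge-sort recurrence)
Complexity: O(n log n)

O(n log n)


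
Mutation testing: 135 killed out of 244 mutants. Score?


Mutation score = killed / total * 100
Mutation score = 135 / 244 * 100
Mutation score = 55.33%

55.33%


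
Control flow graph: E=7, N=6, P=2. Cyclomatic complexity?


Formula: V(G) = E - N + 2P
V(G) = 7 - 6 + 2*2
V(G) = 1 + 4
V(G) = 5

5


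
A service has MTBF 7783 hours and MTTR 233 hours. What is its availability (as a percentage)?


Availability = MTBF / (MTBF + MTTR)
Availability = 7783 / (7783 + 233)
Availability = 7783 / 8016
Availability = 97.0933%

97.0933%


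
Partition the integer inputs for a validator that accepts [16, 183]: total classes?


Valid range: [16, 183]
Class 1: x < 16 — invalid
Class 2: 16 ≤ x ≤ 183 — valid
Class 3: x > 183 — invalid
Total equivalence classes: 3

3 equivalence classes


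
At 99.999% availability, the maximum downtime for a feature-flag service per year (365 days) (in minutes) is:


Formula: allowed downtime = period * (100 - SLA) / 100
Period (year (365 days)) = 525600 minutes
Unavailability fraction = (100 - 99.999) / 100
Allowed downtime = 525600 * (100 - 99.999) / 100
Allowed downtime = 5.256 minutes

5.256 minutes


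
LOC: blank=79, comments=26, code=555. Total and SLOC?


Total LOC = blank + comment + code
Total LOC = 79 + 26 + 555 = 660
SLOC (source only) = code = 555

Total LOC: 660, SLOC: 555


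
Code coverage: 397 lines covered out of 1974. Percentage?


Coverage = covered / total * 100
Coverage = 397 / 1974 * 100
Coverage = 20.11%

20.11%


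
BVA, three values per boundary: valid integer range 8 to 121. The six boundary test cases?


Range: [8, 121]
Boundaries: just below min, min, min+1, max-1, max, just above max
Values: [7, 8, 9, 120, 121, 122]

[7, 8, 9, 120, 121, 122]


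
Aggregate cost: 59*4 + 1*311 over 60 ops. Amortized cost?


Formula: Amortized cost = Total cost / Operations
Total cost = (59 * 4) + (1 * 311)
Total cost = 236 + 311 = 547
Amortized = 547 / 60 = 9.1167

9.1167


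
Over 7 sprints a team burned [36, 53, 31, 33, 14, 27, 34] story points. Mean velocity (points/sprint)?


Formula: Avg velocity = Total points / Number of sprints
Points: [36, 53, 31, 33, 14, 27, 34]
Sum = 36 + 53 + 31 + 33 + 14 + 27 + 34 = 228
Avg velocity = 228 / 7 = 32.57 points/sprint

32.57 points/sprint


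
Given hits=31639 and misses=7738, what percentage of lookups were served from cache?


Formula: hit rate = hits / (hits + misses) * 100
hit rate = 31639 / (31639 + 7738) * 100
hit rate = 31639 / 39377 * 100
hit rate = 80.35%

80.35%


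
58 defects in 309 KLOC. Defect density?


Defect density = defects / KLOC
Defect density = 58 / 309
Defect density = 0.188 defects/KLOC

0.188 defects/KLOC


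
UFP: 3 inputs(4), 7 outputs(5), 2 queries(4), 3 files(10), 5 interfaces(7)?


UFP = EI*4 + EO*5 + EQ*4 + ILF*10 + EIF*7
UFP = 3*4 + 7*5 + 2*4 + 3*10 + 5*7
UFP = 12 + 35 + 8 + 30 + 35
UFP = 120

120


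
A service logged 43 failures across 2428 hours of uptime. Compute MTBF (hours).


Formula: MTBF = Total operating time / Number of failures
MTBF = 2428 / 43
MTBF = 56.47 hours

56.47 hours


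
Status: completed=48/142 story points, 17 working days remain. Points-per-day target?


Formula: Required rate = Remaining points / Days left
Remaining = 142 - 48 = 94 points
Required rate = 94 / 17 = 5.53 points/day

5.53 points/day


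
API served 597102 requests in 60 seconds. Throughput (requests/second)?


Formula: throughput = requests / seconds
throughput = 597102 / 60
throughput = 9951.7 requests/second

9951.7 requests/second


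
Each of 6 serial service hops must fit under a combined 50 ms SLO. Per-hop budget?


Formula: per_stage = total_budget / stages
per_stage = 50 / 6
per_stage = 8.33 ms

8.33 ms


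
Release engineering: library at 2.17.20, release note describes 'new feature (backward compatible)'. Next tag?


Current: 2.17.20
Change category: 'new feature (backward compatible)' → minor bump
SemVer rule: minor bump → increment MINOR, reset PATCH to 0 (MAJOR unchanged)
New: 2.18.0

2.18.0


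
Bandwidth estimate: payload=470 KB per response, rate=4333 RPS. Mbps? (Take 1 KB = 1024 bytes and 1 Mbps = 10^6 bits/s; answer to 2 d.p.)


Formula: Mbps = payload_bytes * RPS * 8 / 1e6
Payload per request = 470 KB = 470 * 1024 = 481280 bytes
Total bytes/sec = 481280 * 4333 = 2085386240
Total bits/sec = 2085386240 * 8 = 16683089920
Mbps = 16683089920 / 1e6 = 16683.09

16683.09 Mbps


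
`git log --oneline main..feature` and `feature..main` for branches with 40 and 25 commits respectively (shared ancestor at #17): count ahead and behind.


Common ancestor: commit #17
feature commits after divergence: 40 - 17 = 23
main commits after divergence: 25 - 17 = 8
feature is 23 commits ahead of main
main is 8 commits ahead of feature

feature ahead: 23, main ahead: 8
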